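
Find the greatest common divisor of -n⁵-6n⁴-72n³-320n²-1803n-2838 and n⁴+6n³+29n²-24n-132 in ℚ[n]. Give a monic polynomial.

n³+8n²+45n+66

By polynomial division,
  -n⁵-6n⁴-72n³-320n²-1803n-2838 = (-n)(n⁴+6n³+29n²-24n-132) + (-43n³-344n²-1935n-2838)
  n⁴+6n³+29n²-24n-132 = (-(1/43)n+2/43)(-43n³-344n²-1935n-2838) + (0)
Last nonzero remainder: -43n³-344n²-1935n-2838. Dividing through by -43 gives the monic gcd n³+8n²+45n+66.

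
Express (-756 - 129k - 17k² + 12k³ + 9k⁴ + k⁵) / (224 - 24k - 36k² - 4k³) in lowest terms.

(27 - 6k + 2k² - k³)/(-8 + 4k)

By polynomial division,
  k⁵ + 9k⁴ + 12k³ - 17k² - 129k - 756 = (-(1/4)k² - 3/2)(-4k³ - 36k² - 24k + 224) + (-15k² - 165k - 420)
  -4k³ - 36k² - 24k + 224 = ((4/15)k - 8/15)(-15k² - 165k - 420) + (0)
Last nonzero remainder: -15k² - 165k - 420. Dividing through by -15 gives the monic gcd k² + 11k + 28.
Cancel k² + 11k + 28 from numerator and denominator to get the reduced form.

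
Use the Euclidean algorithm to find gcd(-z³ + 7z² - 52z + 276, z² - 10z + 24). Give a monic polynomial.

Euclidean algorithm in ℚ[z]:
  -z³ + 7z² - 52z + 276 = (-z - 3)(z² - 10z + 24) + (-58z + 348)
  z² - 10z + 24 = (-(1/58)z + 2/29)(-58z + 348) + (0)
Last nonzero remainder: -58z + 348. Dividing through by -58 gives the monic gcd z - 6.

z - 6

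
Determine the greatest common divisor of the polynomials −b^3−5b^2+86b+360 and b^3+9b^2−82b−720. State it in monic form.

Euclidean algorithm in ℚ[b]:
  −b^3−5b^2+86b+360 = (−1)(b^3+9b^2−82b−720) + (4b^2+4b−360)
  b^3+9b^2−82b−720 = ((1/4)b+2)(4b^2+4b−360) + (0)
Last nonzero remainder: 4b^2+4b−360. Dividing through by 4 gives the monic gcd b^2+b−90.

b^2+b−90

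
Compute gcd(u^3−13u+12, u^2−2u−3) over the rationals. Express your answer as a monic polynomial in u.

u−3

By polynomial division,
  u^3−13u+12 = (u+2)(u^2−2u−3) + (−6u+18)
  u^2−2u−3 = (−(1/6)u−1/6)(−6u+18) + (0)
Last nonzero remainder: −6u+18. Dividing through by −6 gives the monic gcd u−3.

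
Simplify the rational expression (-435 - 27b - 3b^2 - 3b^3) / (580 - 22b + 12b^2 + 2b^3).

(-15 - 3b)/(20 + 2b)

Repeated division with remainder:
  -3b^3 - 3b^2 - 27b - 435 = (-3/2)(2b^3 + 12b^2 - 22b + 580) + (15b^2 - 60b + 435)
  2b^3 + 12b^2 - 22b + 580 = ((2/15)b + 4/3)(15b^2 - 60b + 435) + (0)
Last nonzero remainder: 15b^2 - 60b + 435. Dividing through by 15 gives the monic gcd b^2 - 4b + 29.
Cancel b^2 - 4b + 29 from numerator and denominator to get the reduced form.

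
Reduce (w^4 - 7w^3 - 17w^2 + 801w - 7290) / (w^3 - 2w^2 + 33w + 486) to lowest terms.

Apply the Euclidean algorithm:
  w^4 - 7w^3 - 17w^2 + 801w - 7290 = (w - 5)(w^3 - 2w^2 + 33w + 486) + (-60w^2 + 480w - 4860)
  w^3 - 2w^2 + 33w + 486 = (-(1/60)w - 1/10)(-60w^2 + 480w - 4860) + (0)
Last nonzero remainder: -60w^2 + 480w - 4860. Dividing through by -60 gives the monic gcd w^2 - 8w + 81.
Cancel w^2 - 8w + 81 from numerator and denominator to get the reduced form.

(w^2 + w - 90)/(w + 6)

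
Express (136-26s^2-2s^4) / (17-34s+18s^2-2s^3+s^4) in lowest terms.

Repeated division with remainder:
  -2s^4-26s^2+136 = (-2)(s^4-2s^3+18s^2-34s+17) + (-4s^3+10s^2-68s+170)
  s^4-2s^3+18s^2-34s+17 = (-(1/4)s-1/8)(-4s^3+10s^2-68s+170) + ((9/4)s^2+153/4)
  -4s^3+10s^2-68s+170 = (-(16/9)s+40/9)((9/4)s^2+153/4) + (0)
Last nonzero remainder: (9/4)s^2+153/4. Dividing through by 9/4 gives the monic gcd s^2+17.
Cancel s^2+17 from numerator and denominator to get the reduced form.

(8-2s^2)/(1-2s+s^2)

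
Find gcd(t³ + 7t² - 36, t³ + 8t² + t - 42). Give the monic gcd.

Apply the Euclidean algorithm:
  t³ + 7t² - 36 = (t³ + 8t² + t - 42) + (-t² - t + 6)
  t³ + 8t² + t - 42 = (-t - 7)(-t² - t + 6) + (0)
Last nonzero remainder: -t² - t + 6. Dividing through by -1 gives the monic gcd t² + t - 6.

t² + t - 6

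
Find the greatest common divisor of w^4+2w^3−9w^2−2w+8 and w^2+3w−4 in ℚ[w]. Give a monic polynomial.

w^2+3w−4

Apply the Euclidean algorithm:
  w^4+2w^3−9w^2−2w+8 = (w^2−w−2)(w^2+3w−4) + (0)
The last nonzero remainder w^2+3w−4 is already monic.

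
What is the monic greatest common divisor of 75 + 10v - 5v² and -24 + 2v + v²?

Euclidean algorithm in ℚ[v]:
  -5v² + 10v + 75 = (-5)(v² + 2v - 24) + (20v - 45)
  v² + 2v - 24 = ((1/20)v + 17/80)(20v - 45) + (-231/16)
  20v - 45 = (-(320/231)v + 240/77)(-231/16) + (0)
The last nonzero remainder is the constant -231/16, so the polynomials are coprime and gcd = 1.

1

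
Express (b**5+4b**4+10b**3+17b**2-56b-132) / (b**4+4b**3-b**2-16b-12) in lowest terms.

(b**2+b+11)/(b+1)

Repeated division with remainder:
  b**5+4b**4+10b**3+17b**2-56b-132 = (b)(b**4+4b**3-b**2-16b-12) + (11b**3+33b**2-44b-132)
  b**4+4b**3-b**2-16b-12 = ((1/11)b+1/11)(11b**3+33b**2-44b-132) + (0)
Last nonzero remainder: 11b**3+33b**2-44b-132. Dividing through by 11 gives the monic gcd b**3+3b**2-4b-12.
Cancel b**3+3b**2-4b-12 from numerator and denominator to get the reduced form.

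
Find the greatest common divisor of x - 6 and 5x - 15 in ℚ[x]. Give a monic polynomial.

1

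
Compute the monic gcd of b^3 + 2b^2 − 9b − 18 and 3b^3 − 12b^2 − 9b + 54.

b^2 − b − 6

Repeated division with remainder:
  b^3 + 2b^2 − 9b − 18 = (1/3)(3b^3 − 12b^2 − 9b + 54) + (6b^2 − 6b − 36)
  3b^3 − 12b^2 − 9b + 54 = ((1/2)b − 3/2)(6b^2 − 6b − 36) + (0)
Last nonzero remainder: 6b^2 − 6b − 36. Dividing through by 6 gives the monic gcd b^2 − b − 6.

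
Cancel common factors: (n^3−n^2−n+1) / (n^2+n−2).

Apply the Euclidean algorithm:
  n^3−n^2−n+1 = (n−2)(n^2+n−2) + (3n−3)
  n^2+n−2 = ((1/3)n+2/3)(3n−3) + (0)
Last nonzero remainder: 3n−3. Dividing through by 3 gives the monic gcd n−1.
Cancel n−1 from numerator and denominator to get the reduced form.

(n^2−1)/(n+2)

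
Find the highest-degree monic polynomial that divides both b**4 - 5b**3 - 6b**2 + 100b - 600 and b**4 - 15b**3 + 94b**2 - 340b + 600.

b**3 - 10b**2 + 44b - 120

By polynomial division,
  b**4 - 5b**3 - 6b**2 + 100b - 600 = (b**4 - 15b**3 + 94b**2 - 340b + 600) + (10b**3 - 100b**2 + 440b - 1200)
  b**4 - 15b**3 + 94b**2 - 340b + 600 = ((1/10)b - 1/2)(10b**3 - 100b**2 + 440b - 1200) + (0)
Last nonzero remainder: 10b**3 - 100b**2 + 440b - 1200. Dividing through by 10 gives the monic gcd b**3 - 10b**2 + 44b - 120.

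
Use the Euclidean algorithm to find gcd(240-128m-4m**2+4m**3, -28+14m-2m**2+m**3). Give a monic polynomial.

-2+m

By polynomial division,
  4m**3-4m**2-128m+240 = (4)(m**3-2m**2+14m-28) + (4m**2-184m+352)
  m**3-2m**2+14m-28 = ((1/4)m+11)(4m**2-184m+352) + (1950m-3900)
  4m**2-184m+352 = ((2/975)m-88/975)(1950m-3900) + (0)
Last nonzero remainder: 1950m-3900. Dividing through by 1950 gives the monic gcd m-2.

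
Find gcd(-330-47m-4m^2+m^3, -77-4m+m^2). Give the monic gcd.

Euclidean algorithm in ℚ[m]:
  m^3-4m^2-47m-330 = (m)(m^2-4m-77) + (30m-330)
  m^2-4m-77 = ((1/30)m+7/30)(30m-330) + (0)
Last nonzero remainder: 30m-330. Dividing through by 30 gives the monic gcd m-11.

-11+m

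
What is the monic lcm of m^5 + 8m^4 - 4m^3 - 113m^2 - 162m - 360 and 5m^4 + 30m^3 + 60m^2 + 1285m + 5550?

Repeated division with remainder:
  m^5 + 8m^4 - 4m^3 - 113m^2 - 162m - 360 = ((1/5)m + 2/5)(5m^4 + 30m^3 + 60m^2 + 1285m + 5550) + (-28m^3 - 394m^2 - 1786m - 2580)
  5m^4 + 30m^3 + 60m^2 + 1285m + 5550 = (-(5/28)m + 565/392)(-28m^3 - 394m^2 - 1786m - 2580) + ((60555/196)m^2 + (666105/196)m + 908325/98)
  -28m^3 - 394m^2 - 1786m - 2580 = (-(5488/60555)m - 16856/60555)((60555/196)m^2 + (666105/196)m + 908325/98) + (0)
Last nonzero remainder: (60555/196)m^2 + (666105/196)m + 908325/98. Dividing through by 60555/196 gives the monic gcd m^2 + 11m + 30.
Then lcm(f, g) = f·g / gcd(f, g); expanding and making the result monic gives the answer.

m^7 + 3m^6 - 7m^5 + 203m^4 + 255m^3 - 3731m^2 - 4194m - 13320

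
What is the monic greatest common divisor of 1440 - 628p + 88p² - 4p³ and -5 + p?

Repeated division with remainder:
  -4p³ + 88p² - 628p + 1440 = (-4p² + 68p - 288)(p - 5) + (0)
The last nonzero remainder p - 5 is already monic.

-5 + p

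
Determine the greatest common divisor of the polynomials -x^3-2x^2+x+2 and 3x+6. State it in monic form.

By polynomial division,
  -x^3-2x^2+x+2 = (-(1/3)x^2+1/3)(3x+6) + (0)
Last nonzero remainder: 3x+6. Dividing through by 3 gives the monic gcd x+2.

x+2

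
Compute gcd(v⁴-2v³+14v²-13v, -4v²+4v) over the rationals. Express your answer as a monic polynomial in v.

v²-v

Euclidean algorithm in ℚ[v]:
  v⁴-2v³+14v²-13v = (-(1/4)v²+(1/4)v-13/4)(-4v²+4v) + (0)
Last nonzero remainder: -4v²+4v. Dividing through by -4 gives the monic gcd v²-v.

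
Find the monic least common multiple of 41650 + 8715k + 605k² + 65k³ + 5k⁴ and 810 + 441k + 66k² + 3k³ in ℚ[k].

224910 + 147021k + 32513k² + 3546k³ + 304k⁴ + 25k⁵ + k⁶

By polynomial division,
  5k⁴ + 65k³ + 605k² + 8715k + 41650 = ((5/3)k − 15)(3k³ + 66k² + 441k + 810) + (860k² + 13980k + 53800)
  3k³ + 66k² + 441k + 810 = ((3/860)k + 741/36980)(860k² + 13980k + 53800) + (−(49560/1849)k − 495600/1849)
  860k² + 13980k + 53800 = (−(79507/2478)k − 497381/2478)(−(49560/1849)k − 495600/1849) + (0)
Last nonzero remainder: −(49560/1849)k − 495600/1849. Dividing through by −49560/1849 gives the monic gcd k + 10.
Then lcm(f, g) = f·g / gcd(f, g); expanding and making the result monic gives the answer.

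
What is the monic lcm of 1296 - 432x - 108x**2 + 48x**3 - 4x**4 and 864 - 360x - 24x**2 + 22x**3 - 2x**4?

Apply the Euclidean algorithm:
  -4x**4 + 48x**3 - 108x**2 - 432x + 1296 = (2)(-2x**4 + 22x**3 - 24x**2 - 360x + 864) + (4x**3 - 60x**2 + 288x - 432)
  -2x**4 + 22x**3 - 24x**2 - 360x + 864 = (-(1/2)x - 2)(4x**3 - 60x**2 + 288x - 432) + (0)
Last nonzero remainder: 4x**3 - 60x**2 + 288x - 432. Dividing through by 4 gives the monic gcd x**3 - 15x**2 + 72x - 108.
Then lcm(f, g) = f·g / gcd(f, g); expanding and making the result monic gives the answer.

-1296 + 108x + 216x**2 - 21x**3 - 8x**4 + x**5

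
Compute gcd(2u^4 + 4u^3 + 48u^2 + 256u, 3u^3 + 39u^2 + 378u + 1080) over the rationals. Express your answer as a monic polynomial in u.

Euclidean algorithm in ℚ[u]:
  2u^4 + 4u^3 + 48u^2 + 256u = ((2/3)u − 22/3)(3u^3 + 39u^2 + 378u + 1080) + (82u^2 + 2308u + 7920)
  3u^3 + 39u^2 + 378u + 1080 = ((3/82)u − 1863/3362)(82u^2 + 2308u + 7920) + ((2298240/1681)u + 9192960/1681)
  82u^2 + 2308u + 7920 = ((68921/1149120)u + 18491/12768)((2298240/1681)u + 9192960/1681) + (0)
Last nonzero remainder: (2298240/1681)u + 9192960/1681. Dividing through by 2298240/1681 gives the monic gcd u + 4.

u + 4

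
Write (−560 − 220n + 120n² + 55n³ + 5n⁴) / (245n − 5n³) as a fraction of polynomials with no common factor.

(16 + 4n − 4n² − n³)/(−7n + n²)

Repeated division with remainder:
  5n⁴ + 55n³ + 120n² − 220n − 560 = (−n − 11)(−5n³ + 245n) + (365n² + 2475n − 560)
  −5n³ + 245n = (−(1/73)n + 495/5329)(365n² + 2475n − 560) + ((39600/5329)n + 277200/5329)
  365n² + 2475n − 560 = ((389017/7920)n − 5329/495)((39600/5329)n + 277200/5329) + (0)
Last nonzero remainder: (39600/5329)n + 277200/5329. Dividing through by 39600/5329 gives the monic gcd n + 7.
Cancel n + 7 from numerator and denominator to get the reduced form.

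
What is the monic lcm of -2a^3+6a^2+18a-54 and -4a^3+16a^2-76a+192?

a^5-4a^4+10a^3-12a^2-171a+432

Repeated division with remainder:
  -2a^3+6a^2+18a-54 = (1/2)(-4a^3+16a^2-76a+192) + (-2a^2+56a-150)
  -4a^3+16a^2-76a+192 = (2a+48)(-2a^2+56a-150) + (-2464a+7392)
  -2a^2+56a-150 = ((1/1232)a-25/1232)(-2464a+7392) + (0)
Last nonzero remainder: -2464a+7392. Dividing through by -2464 gives the monic gcd a-3.
Then lcm(f, g) = f·g / gcd(f, g); expanding and making the result monic gives the answer.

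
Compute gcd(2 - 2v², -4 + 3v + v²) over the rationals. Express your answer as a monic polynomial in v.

-1 + v

Euclidean algorithm in ℚ[v]:
  -2v² + 2 = (-2)(v² + 3v - 4) + (6v - 6)
  v² + 3v - 4 = ((1/6)v + 2/3)(6v - 6) + (0)
Last nonzero remainder: 6v - 6. Dividing through by 6 gives the monic gcd v - 1.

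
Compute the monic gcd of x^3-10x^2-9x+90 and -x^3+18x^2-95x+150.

By polynomial division,
  x^3-10x^2-9x+90 = (-1)(-x^3+18x^2-95x+150) + (8x^2-104x+240)
  -x^3+18x^2-95x+150 = (-(1/8)x+5/8)(8x^2-104x+240) + (0)
Last nonzero remainder: 8x^2-104x+240. Dividing through by 8 gives the monic gcd x^2-13x+30.

x^2-13x+30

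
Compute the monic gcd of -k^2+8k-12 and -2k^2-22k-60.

1

Euclidean algorithm in ℚ[k]:
  -k^2+8k-12 = (1/2)(-2k^2-22k-60) + (19k+18)
  -2k^2-22k-60 = (-(2/19)k-382/361)(19k+18) + (-14784/361)
  19k+18 = (-(6859/14784)k-1083/2464)(-14784/361) + (0)
The last nonzero remainder is the constant -14784/361, so the polynomials are coprime and gcd = 1.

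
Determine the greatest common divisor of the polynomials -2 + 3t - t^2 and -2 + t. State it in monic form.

Euclidean algorithm in ℚ[t]:
  -t^2 + 3t - 2 = (-t + 1)(t - 2) + (0)
The last nonzero remainder t - 2 is already monic.

-2 + t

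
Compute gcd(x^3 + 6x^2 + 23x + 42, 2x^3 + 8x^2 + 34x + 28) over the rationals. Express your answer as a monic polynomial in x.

x^2 + 3x + 14

Apply the Euclidean algorithm:
  x^3 + 6x^2 + 23x + 42 = (1/2)(2x^3 + 8x^2 + 34x + 28) + (2x^2 + 6x + 28)
  2x^3 + 8x^2 + 34x + 28 = (x + 1)(2x^2 + 6x + 28) + (0)
Last nonzero remainder: 2x^2 + 6x + 28. Dividing through by 2 gives the monic gcd x^2 + 3x + 14.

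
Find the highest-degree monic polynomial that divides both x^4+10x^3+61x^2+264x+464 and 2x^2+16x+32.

x^2+8x+16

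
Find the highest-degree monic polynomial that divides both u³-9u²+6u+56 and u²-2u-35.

Euclidean algorithm in ℚ[u]:
  u³-9u²+6u+56 = (u-7)(u²-2u-35) + (27u-189)
  u²-2u-35 = ((1/27)u+5/27)(27u-189) + (0)
Last nonzero remainder: 27u-189. Dividing through by 27 gives the monic gcd u-7.

u-7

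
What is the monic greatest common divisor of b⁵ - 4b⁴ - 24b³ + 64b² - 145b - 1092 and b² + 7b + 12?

Euclidean algorithm in ℚ[b]:
  b⁵ - 4b⁴ - 24b³ + 64b² - 145b - 1092 = (b³ - 11b² + 41b - 91)(b² + 7b + 12) + (0)
The last nonzero remainder b² + 7b + 12 is already monic.

b² + 7b + 12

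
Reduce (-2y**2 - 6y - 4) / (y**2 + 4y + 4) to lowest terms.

(-2y - 2)/(y + 2)

Euclidean algorithm in ℚ[y]:
  -2y**2 - 6y - 4 = (-2)(y**2 + 4y + 4) + (2y + 4)
  y**2 + 4y + 4 = ((1/2)y + 1)(2y + 4) + (0)
Last nonzero remainder: 2y + 4. Dividing through by 2 gives the monic gcd y + 2.
Cancel y + 2 from numerator and denominator to get the reduced form.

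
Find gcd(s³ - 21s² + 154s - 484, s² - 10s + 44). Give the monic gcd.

s² - 10s + 44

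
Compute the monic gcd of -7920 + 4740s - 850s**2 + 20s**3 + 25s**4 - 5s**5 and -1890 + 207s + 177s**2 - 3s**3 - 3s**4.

Apply the Euclidean algorithm:
  -5s**5 + 25s**4 + 20s**3 - 850s**2 + 4740s - 7920 = ((5/3)s - 10)(-3s**4 - 3s**3 + 177s**2 + 207s - 1890) + (-305s**3 + 575s**2 + 9960s - 26820)
  -3s**4 - 3s**3 + 177s**2 + 207s - 1890 = ((3/305)s + 528/18605)(-305s**3 + 575s**2 + 9960s - 26820) + ((233361/3721)s**2 + (700083/3721)s - 4200498/3721)
  -305s**3 + 575s**2 + 9960s - 26820 = (-(1134905/233361)s + 5544290/233361)((233361/3721)s**2 + (700083/3721)s - 4200498/3721) + (0)
Last nonzero remainder: (233361/3721)s**2 + (700083/3721)s - 4200498/3721. Dividing through by 233361/3721 gives the monic gcd s**2 + 3s - 18.

-18 + 3s + s**2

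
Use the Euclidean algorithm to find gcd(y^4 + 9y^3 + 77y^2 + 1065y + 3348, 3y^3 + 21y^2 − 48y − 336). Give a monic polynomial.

Repeated division with remainder:
  y^4 + 9y^3 + 77y^2 + 1065y + 3348 = ((1/3)y + 2/3)(3y^3 + 21y^2 − 48y − 336) + (79y^2 + 1209y + 3572)
  3y^3 + 21y^2 − 48y − 336 = ((3/79)y − 1968/6241)(79y^2 + 1209y + 3572) + ((1233180/6241)y + 4932720/6241)
  79y^2 + 1209y + 3572 = ((493039/1233180)y + 5573213/1233180)((1233180/6241)y + 4932720/6241) + (0)
Last nonzero remainder: (1233180/6241)y + 4932720/6241. Dividing through by 1233180/6241 gives the monic gcd y + 4.

y + 4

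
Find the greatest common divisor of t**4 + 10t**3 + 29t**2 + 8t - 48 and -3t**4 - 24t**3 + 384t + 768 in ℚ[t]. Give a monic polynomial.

t**2 + 8t + 16

By polynomial division,
  t**4 + 10t**3 + 29t**2 + 8t - 48 = (-1/3)(-3t**4 - 24t**3 + 384t + 768) + (2t**3 + 29t**2 + 136t + 208)
  -3t**4 - 24t**3 + 384t + 768 = (-(3/2)t + 39/4)(2t**3 + 29t**2 + 136t + 208) + (-(315/4)t**2 - 630t - 1260)
  2t**3 + 29t**2 + 136t + 208 = (-(8/315)t - 52/315)(-(315/4)t**2 - 630t - 1260) + (0)
Last nonzero remainder: -(315/4)t**2 - 630t - 1260. Dividing through by -315/4 gives the monic gcd t**2 + 8t + 16.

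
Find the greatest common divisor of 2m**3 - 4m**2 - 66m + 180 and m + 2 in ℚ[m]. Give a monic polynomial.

Repeated division with remainder:
  2m**3 - 4m**2 - 66m + 180 = (2m**2 - 8m - 50)(m + 2) + (280)
  m + 2 = ((1/280)m + 1/140)(280) + (0)
The last nonzero remainder is the constant 280, so the polynomials are coprime and gcd = 1.

1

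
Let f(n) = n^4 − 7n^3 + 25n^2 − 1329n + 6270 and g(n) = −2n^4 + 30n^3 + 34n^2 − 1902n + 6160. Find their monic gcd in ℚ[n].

n^2 − 16n + 55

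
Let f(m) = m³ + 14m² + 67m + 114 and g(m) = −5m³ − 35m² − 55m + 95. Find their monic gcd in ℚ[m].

m² + 8m + 19

By polynomial division,
  m³ + 14m² + 67m + 114 = (−1/5)(−5m³ − 35m² − 55m + 95) + (7m² + 56m + 133)
  −5m³ − 35m² − 55m + 95 = (−(5/7)m + 5/7)(7m² + 56m + 133) + (0)
Last nonzero remainder: 7m² + 56m + 133. Dividing through by 7 gives the monic gcd m² + 8m + 19.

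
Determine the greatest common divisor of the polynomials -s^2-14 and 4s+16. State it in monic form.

Apply the Euclidean algorithm:
  -s^2-14 = (-(1/4)s+1)(4s+16) + (-30)
  4s+16 = (-(2/15)s-8/15)(-30) + (0)
The last nonzero remainder is the constant -30, so the polynomials are coprime and gcd = 1.

1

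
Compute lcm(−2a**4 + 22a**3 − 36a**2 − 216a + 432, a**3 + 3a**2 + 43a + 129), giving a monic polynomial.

a**6 − 11a**5 + 61a**4 − 365a**3 + 558a**2 + 4644a − 9288

Euclidean algorithm in ℚ[a]:
  −2a**4 + 22a**3 − 36a**2 − 216a + 432 = (−2a + 28)(a**3 + 3a**2 + 43a + 129) + (−34a**2 − 1162a − 3180)
  a**3 + 3a**2 + 43a + 129 = (−(1/34)a + 265/289)(−34a**2 − 1162a − 3180) + ((293327/289)a + 879981/289)
  −34a**2 − 1162a − 3180 = (−(9826/293327)a − 306340/293327)((293327/289)a + 879981/289) + (0)
Last nonzero remainder: (293327/289)a + 879981/289. Dividing through by 293327/289 gives the monic gcd a + 3.
Then lcm(f, g) = f·g / gcd(f, g); expanding and making the result monic gives the answer.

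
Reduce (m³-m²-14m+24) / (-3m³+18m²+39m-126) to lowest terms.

(-m²-m+12)/(3m²-12m-63)

Euclidean algorithm in ℚ[m]:
  m³-m²-14m+24 = (-1/3)(-3m³+18m²+39m-126) + (5m²-m-18)
  -3m³+18m²+39m-126 = (-(3/5)m+87/25)(5m²-m-18) + ((792/25)m-1584/25)
  5m²-m-18 = ((125/792)m+25/88)((792/25)m-1584/25) + (0)
Last nonzero remainder: (792/25)m-1584/25. Dividing through by 792/25 gives the monic gcd m-2.
Cancel m-2 from numerator and denominator to get the reduced form.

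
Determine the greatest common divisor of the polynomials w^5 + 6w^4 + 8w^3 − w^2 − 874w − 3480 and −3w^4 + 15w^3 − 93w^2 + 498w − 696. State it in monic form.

w^2 + w + 29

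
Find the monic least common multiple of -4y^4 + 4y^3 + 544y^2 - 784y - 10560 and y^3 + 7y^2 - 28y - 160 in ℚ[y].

By polynomial division,
  -4y^4 + 4y^3 + 544y^2 - 784y - 10560 = (-4y + 32)(y^3 + 7y^2 - 28y - 160) + (208y^2 - 528y - 5440)
  y^3 + 7y^2 - 28y - 160 = ((1/208)y + 31/676)(208y^2 - 528y - 5440) + ((3780/169)y + 15120/169)
  208y^2 - 528y - 5440 = ((8788/945)y - 11492/189)((3780/169)y + 15120/169) + (0)
Last nonzero remainder: (3780/169)y + 15120/169. Dividing through by 3780/169 gives the monic gcd y + 4.
Then lcm(f, g) = f·g / gcd(f, g); expanding and making the result monic gives the answer.

y^6 + 2y^5 - 179y^4 - 172y^3 + 8668y^2 + 80y - 105600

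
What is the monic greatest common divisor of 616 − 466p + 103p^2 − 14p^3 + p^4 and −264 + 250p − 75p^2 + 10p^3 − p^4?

−88 + 54p − 7p^2 + p^3

Euclidean algorithm in ℚ[p]:
  p^4 − 14p^3 + 103p^2 − 466p + 616 = (−1)(−p^4 + 10p^3 − 75p^2 + 250p − 264) + (−4p^3 + 28p^2 − 216p + 352)
  −p^4 + 10p^3 − 75p^2 + 250p − 264 = ((1/4)p − 3/4)(−4p^3 + 28p^2 − 216p + 352) + (0)
Last nonzero remainder: −4p^3 + 28p^2 − 216p + 352. Dividing through by −4 gives the monic gcd p^3 − 7p^2 + 54p − 88.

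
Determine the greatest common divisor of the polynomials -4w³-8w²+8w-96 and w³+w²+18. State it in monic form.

w²-2w+6

Repeated division with remainder:
  -4w³-8w²+8w-96 = (-4)(w³+w²+18) + (-4w²+8w-24)
  w³+w²+18 = (-(1/4)w-3/4)(-4w²+8w-24) + (0)
Last nonzero remainder: -4w²+8w-24. Dividing through by -4 gives the monic gcd w²-2w+6.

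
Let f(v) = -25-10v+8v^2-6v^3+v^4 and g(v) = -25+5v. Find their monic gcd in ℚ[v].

Euclidean algorithm in ℚ[v]:
  v^4-6v^3+8v^2-10v-25 = ((1/5)v^3-(1/5)v^2+(3/5)v+1)(5v-25) + (0)
Last nonzero remainder: 5v-25. Dividing through by 5 gives the monic gcd v-5.

-5+v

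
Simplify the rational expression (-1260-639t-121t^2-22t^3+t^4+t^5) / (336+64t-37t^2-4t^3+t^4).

By polynomial division,
  t^5+t^4-22t^3-121t^2-639t-1260 = (t+5)(t^4-4t^3-37t^2+64t+336) + (35t^3-1295t-2940)
  t^4-4t^3-37t^2+64t+336 = ((1/35)t-4/35)(35t^3-1295t-2940) + (0)
Last nonzero remainder: 35t^3-1295t-2940. Dividing through by 35 gives the monic gcd t^3-37t-84.
Cancel t^3-37t-84 from numerator and denominator to get the reduced form.

(15+t+t^2)/(-4+t)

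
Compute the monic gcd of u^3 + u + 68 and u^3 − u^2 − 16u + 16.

Euclidean algorithm in ℚ[u]:
  u^3 + u + 68 = (u^3 − u^2 − 16u + 16) + (u^2 + 17u + 52)
  u^3 − u^2 − 16u + 16 = (u − 18)(u^2 + 17u + 52) + (238u + 952)
  u^2 + 17u + 52 = ((1/238)u + 13/238)(238u + 952) + (0)
Last nonzero remainder: 238u + 952. Dividing through by 238 gives the monic gcd u + 4.

u + 4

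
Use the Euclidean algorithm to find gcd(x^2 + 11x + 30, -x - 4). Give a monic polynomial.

Repeated division with remainder:
  x^2 + 11x + 30 = (-x - 7)(-x - 4) + (2)
  -x - 4 = (-(1/2)x - 2)(2) + (0)
The last nonzero remainder is the constant 2, so the polynomials are coprime and gcd = 1.

1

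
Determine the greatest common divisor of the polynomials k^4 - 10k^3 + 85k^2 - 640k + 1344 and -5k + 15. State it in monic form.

Euclidean algorithm in ℚ[k]:
  k^4 - 10k^3 + 85k^2 - 640k + 1344 = (-(1/5)k^3 + (7/5)k^2 - (64/5)k + 448/5)(-5k + 15) + (0)
Last nonzero remainder: -5k + 15. Dividing through by -5 gives the monic gcd k - 3.

k - 3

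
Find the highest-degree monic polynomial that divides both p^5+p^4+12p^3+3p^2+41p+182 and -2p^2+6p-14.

p^2-3p+7

Apply the Euclidean algorithm:
  p^5+p^4+12p^3+3p^2+41p+182 = (-(1/2)p^3-2p^2-(17/2)p-13)(-2p^2+6p-14) + (0)
Last nonzero remainder: -2p^2+6p-14. Dividing through by -2 gives the monic gcd p^2-3p+7.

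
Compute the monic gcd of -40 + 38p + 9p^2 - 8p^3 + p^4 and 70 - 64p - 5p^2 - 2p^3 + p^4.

5 - 6p + p^2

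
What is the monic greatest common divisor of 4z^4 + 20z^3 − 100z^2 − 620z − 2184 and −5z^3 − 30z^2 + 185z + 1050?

Euclidean algorithm in ℚ[z]:
  4z^4 + 20z^3 − 100z^2 − 620z − 2184 = (−(4/5)z + 4/5)(−5z^3 − 30z^2 + 185z + 1050) + (72z^2 + 72z − 3024)
  −5z^3 − 30z^2 + 185z + 1050 = (−(5/72)z − 25/72)(72z^2 + 72z − 3024) + (0)
Last nonzero remainder: 72z^2 + 72z − 3024. Dividing through by 72 gives the monic gcd z^2 + z − 42.

z^2 + z − 42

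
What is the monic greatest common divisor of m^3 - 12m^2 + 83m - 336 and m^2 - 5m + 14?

1

By polynomial division,
  m^3 - 12m^2 + 83m - 336 = (m - 7)(m^2 - 5m + 14) + (34m - 238)
  m^2 - 5m + 14 = ((1/34)m + 1/17)(34m - 238) + (28)
  34m - 238 = ((17/14)m - 17/2)(28) + (0)
The last nonzero remainder is the constant 28, so the polynomials are coprime and gcd = 1.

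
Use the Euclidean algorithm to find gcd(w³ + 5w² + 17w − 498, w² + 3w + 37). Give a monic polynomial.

Apply the Euclidean algorithm:
  w³ + 5w² + 17w − 498 = (w + 2)(w² + 3w + 37) + (−26w − 572)
  w² + 3w + 37 = (−(1/26)w + 19/26)(−26w − 572) + (455)
  −26w − 572 = (−(2/35)w − 44/35)(455) + (0)
The last nonzero remainder is the constant 455, so the polynomials are coprime and gcd = 1.

1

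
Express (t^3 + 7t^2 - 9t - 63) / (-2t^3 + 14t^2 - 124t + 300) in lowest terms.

By polynomial division,
  t^3 + 7t^2 - 9t - 63 = (-1/2)(-2t^3 + 14t^2 - 124t + 300) + (14t^2 - 71t + 87)
  -2t^3 + 14t^2 - 124t + 300 = (-(1/7)t + 27/98)(14t^2 - 71t + 87) + (-(9017/98)t + 27051/98)
  14t^2 - 71t + 87 = (-(1372/9017)t + 2842/9017)(-(9017/98)t + 27051/98) + (0)
Last nonzero remainder: -(9017/98)t + 27051/98. Dividing through by -9017/98 gives the monic gcd t - 3.
Cancel t - 3 from numerator and denominator to get the reduced form.

(-t^2 - 10t - 21)/(2t^2 - 8t + 100)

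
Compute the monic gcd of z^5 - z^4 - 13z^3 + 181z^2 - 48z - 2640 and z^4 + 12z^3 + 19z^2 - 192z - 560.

z^3 + 5z^2 - 16z - 80

By polynomial division,
  z^5 - z^4 - 13z^3 + 181z^2 - 48z - 2640 = (z - 13)(z^4 + 12z^3 + 19z^2 - 192z - 560) + (124z^3 + 620z^2 - 1984z - 9920)
  z^4 + 12z^3 + 19z^2 - 192z - 560 = ((1/124)z + 7/124)(124z^3 + 620z^2 - 1984z - 9920) + (0)
Last nonzero remainder: 124z^3 + 620z^2 - 1984z - 9920. Dividing through by 124 gives the monic gcd z^3 + 5z^2 - 16z - 80.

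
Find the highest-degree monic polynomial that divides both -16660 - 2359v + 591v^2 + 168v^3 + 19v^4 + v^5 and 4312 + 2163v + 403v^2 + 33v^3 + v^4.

49 + 14v + v^2

Repeated division with remainder:
  v^5 + 19v^4 + 168v^3 + 591v^2 - 2359v - 16660 = (v - 14)(v^4 + 33v^3 + 403v^2 + 2163v + 4312) + (227v^3 + 4070v^2 + 23611v + 43708)
  v^4 + 33v^3 + 403v^2 + 2163v + 4312 = ((1/227)v + 3421/51529)(227v^3 + 4070v^2 + 23611v + 43708) + ((1483020/51529)v^2 + (20762280/51529)v + 72667980/51529)
  227v^3 + 4070v^2 + 23611v + 43708 = ((11697083/1483020)v + 11490967/370755)((1483020/51529)v^2 + (20762280/51529)v + 72667980/51529) + (0)
Last nonzero remainder: (1483020/51529)v^2 + (20762280/51529)v + 72667980/51529. Dividing through by 1483020/51529 gives the monic gcd v^2 + 14v + 49.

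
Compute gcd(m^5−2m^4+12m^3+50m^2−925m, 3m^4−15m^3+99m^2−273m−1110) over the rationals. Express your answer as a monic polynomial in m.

m^3−7m^2+47m−185

Euclidean algorithm in ℚ[m]:
  m^5−2m^4+12m^3+50m^2−925m = ((1/3)m+1)(3m^4−15m^3+99m^2−273m−1110) + (−6m^3+42m^2−282m+1110)
  3m^4−15m^3+99m^2−273m−1110 = (−(1/2)m−1)(−6m^3+42m^2−282m+1110) + (0)
Last nonzero remainder: −6m^3+42m^2−282m+1110. Dividing through by −6 gives the monic gcd m^3−7m^2+47m−185.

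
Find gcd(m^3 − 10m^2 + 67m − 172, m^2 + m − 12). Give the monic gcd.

1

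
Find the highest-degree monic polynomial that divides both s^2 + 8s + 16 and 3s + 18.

Repeated division with remainder:
  s^2 + 8s + 16 = ((1/3)s + 2/3)(3s + 18) + (4)
  3s + 18 = ((3/4)s + 9/2)(4) + (0)
The last nonzero remainder is the constant 4, so the polynomials are coprime and gcd = 1.

1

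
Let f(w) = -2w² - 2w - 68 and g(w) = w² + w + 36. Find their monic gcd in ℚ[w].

Apply the Euclidean algorithm:
  -2w² - 2w - 68 = (-2)(w² + w + 36) + (4)
  w² + w + 36 = ((1/4)w² + (1/4)w + 9)(4) + (0)
The last nonzero remainder is the constant 4, so the polynomials are coprime and gcd = 1.

1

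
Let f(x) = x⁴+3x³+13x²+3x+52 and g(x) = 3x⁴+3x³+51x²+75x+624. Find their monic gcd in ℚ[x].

Apply the Euclidean algorithm:
  x⁴+3x³+13x²+3x+52 = (1/3)(3x⁴+3x³+51x²+75x+624) + (2x³-4x²-22x-156)
  3x⁴+3x³+51x²+75x+624 = ((3/2)x+9/2)(2x³-4x²-22x-156) + (102x²+408x+1326)
  2x³-4x²-22x-156 = ((1/51)x-2/17)(102x²+408x+1326) + (0)
Last nonzero remainder: 102x²+408x+1326. Dividing through by 102 gives the monic gcd x²+4x+13.

x²+4x+13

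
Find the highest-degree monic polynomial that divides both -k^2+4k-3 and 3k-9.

Repeated division with remainder:
  -k^2+4k-3 = (-(1/3)k+1/3)(3k-9) + (0)
Last nonzero remainder: 3k-9. Dividing through by 3 gives the monic gcd k-3.

k-3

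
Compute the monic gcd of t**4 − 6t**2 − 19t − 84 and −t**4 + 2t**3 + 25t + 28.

Repeated division with remainder:
  t**4 − 6t**2 − 19t − 84 = (−1)(−t**4 + 2t**3 + 25t + 28) + (2t**3 − 6t**2 + 6t − 56)
  −t**4 + 2t**3 + 25t + 28 = (−(1/2)t − 1/2)(2t**3 − 6t**2 + 6t − 56) + (0)
Last nonzero remainder: 2t**3 − 6t**2 + 6t − 56. Dividing through by 2 gives the monic gcd t**3 − 3t**2 + 3t − 28.

t**3 − 3t**2 + 3t − 28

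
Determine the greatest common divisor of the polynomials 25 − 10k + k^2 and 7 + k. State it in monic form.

By polynomial division,
  k^2 − 10k + 25 = (k − 17)(k + 7) + (144)
  k + 7 = ((1/144)k + 7/144)(144) + (0)
The last nonzero remainder is the constant 144, so the polynomials are coprime and gcd = 1.

1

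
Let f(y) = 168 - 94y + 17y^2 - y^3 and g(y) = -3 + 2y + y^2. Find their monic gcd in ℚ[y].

1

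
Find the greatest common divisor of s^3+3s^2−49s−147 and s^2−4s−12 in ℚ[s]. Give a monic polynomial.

1

Apply the Euclidean algorithm:
  s^3+3s^2−49s−147 = (s+7)(s^2−4s−12) + (−9s−63)
  s^2−4s−12 = (−(1/9)s+11/9)(−9s−63) + (65)
  −9s−63 = (−(9/65)s−63/65)(65) + (0)
The last nonzero remainder is the constant 65, so the polynomials are coprime and gcd = 1.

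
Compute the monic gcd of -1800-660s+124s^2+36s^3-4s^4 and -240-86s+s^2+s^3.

-30-7s+s^2

Euclidean algorithm in ℚ[s]:
  -4s^4+36s^3+124s^2-660s-1800 = (-4s+40)(s^3+s^2-86s-240) + (-260s^2+1820s+7800)
  s^3+s^2-86s-240 = (-(1/260)s-2/65)(-260s^2+1820s+7800) + (0)
Last nonzero remainder: -260s^2+1820s+7800. Dividing through by -260 gives the monic gcd s^2-7s-30.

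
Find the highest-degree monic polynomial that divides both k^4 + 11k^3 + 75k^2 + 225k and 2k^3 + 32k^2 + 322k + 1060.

k + 5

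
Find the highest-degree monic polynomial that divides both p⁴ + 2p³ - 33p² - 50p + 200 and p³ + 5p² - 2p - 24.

p² + 2p - 8

Repeated division with remainder:
  p⁴ + 2p³ - 33p² - 50p + 200 = (p - 3)(p³ + 5p² - 2p - 24) + (-16p² - 32p + 128)
  p³ + 5p² - 2p - 24 = (-(1/16)p - 3/16)(-16p² - 32p + 128) + (0)
Last nonzero remainder: -16p² - 32p + 128. Dividing through by -16 gives the monic gcd p² + 2p - 8.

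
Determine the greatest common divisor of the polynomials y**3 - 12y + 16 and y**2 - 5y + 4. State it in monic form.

1

Repeated division with remainder:
  y**3 - 12y + 16 = (y + 5)(y**2 - 5y + 4) + (9y - 4)
  y**2 - 5y + 4 = ((1/9)y - 41/81)(9y - 4) + (160/81)
  9y - 4 = ((729/160)y - 81/40)(160/81) + (0)
The last nonzero remainder is the constant 160/81, so the polynomials are coprime and gcd = 1.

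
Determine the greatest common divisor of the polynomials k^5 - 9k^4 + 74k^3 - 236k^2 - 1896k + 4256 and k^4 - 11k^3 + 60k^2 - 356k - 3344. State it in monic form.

k^3 + 60k + 304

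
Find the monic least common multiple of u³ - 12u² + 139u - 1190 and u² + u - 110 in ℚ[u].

u⁴ - u³ + 7u² + 339u - 13090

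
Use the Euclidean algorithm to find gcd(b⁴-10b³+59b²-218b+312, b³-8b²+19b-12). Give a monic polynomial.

By polynomial division,
  b⁴-10b³+59b²-218b+312 = (b-2)(b³-8b²+19b-12) + (24b²-168b+288)
  b³-8b²+19b-12 = ((1/24)b-1/24)(24b²-168b+288) + (0)
Last nonzero remainder: 24b²-168b+288. Dividing through by 24 gives the monic gcd b²-7b+12.

b²-7b+12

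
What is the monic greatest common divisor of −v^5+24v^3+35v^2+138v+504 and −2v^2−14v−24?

By polynomial division,
  −v^5+24v^3+35v^2+138v+504 = ((1/2)v^3−(7/2)v^2+(13/2)v−21)(−2v^2−14v−24) + (0)
Last nonzero remainder: −2v^2−14v−24. Dividing through by −2 gives the monic gcd v^2+7v+12.

v^2+7v+12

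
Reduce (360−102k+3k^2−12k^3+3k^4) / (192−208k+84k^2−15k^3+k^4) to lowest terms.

Apply the Euclidean algorithm:
  3k^4−12k^3+3k^2−102k+360 = (3)(k^4−15k^3+84k^2−208k+192) + (33k^3−249k^2+522k−216)
  k^4−15k^3+84k^2−208k+192 = ((1/33)k−82/363)(33k^3−249k^2+522k−216) + ((1444/121)k^2−(10108/121)k+17328/121)
  33k^3−249k^2+522k−216 = ((3993/1444)k−1089/722)((1444/121)k^2−(10108/121)k+17328/121) + (0)
Last nonzero remainder: (1444/121)k^2−(10108/121)k+17328/121. Dividing through by 1444/121 gives the monic gcd k^2−7k+12.
Cancel k^2−7k+12 from numerator and denominator to get the reduced form.

(30+9k+3k^2)/(16−8k+k^2)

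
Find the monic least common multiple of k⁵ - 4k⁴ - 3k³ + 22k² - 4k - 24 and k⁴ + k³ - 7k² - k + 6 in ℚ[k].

k⁷ - 2k⁶ - 14k⁵ + 28k⁴ + 49k³ - 98k² - 36k + 72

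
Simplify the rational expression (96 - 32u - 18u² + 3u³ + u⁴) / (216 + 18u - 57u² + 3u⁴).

Euclidean algorithm in ℚ[u]:
  u⁴ + 3u³ - 18u² - 32u + 96 = (1/3)(3u⁴ - 57u² + 18u + 216) + (3u³ + u² - 38u + 24)
  3u⁴ - 57u² + 18u + 216 = (u - 1/3)(3u³ + u² - 38u + 24) + (-(56/3)u² - (56/3)u + 224)
  3u³ + u² - 38u + 24 = (-(9/56)u + 3/28)(-(56/3)u² - (56/3)u + 224) + (0)
Last nonzero remainder: -(56/3)u² - (56/3)u + 224. Dividing through by -56/3 gives the monic gcd u² + u - 12.
Cancel u² + u - 12 from numerator and denominator to get the reduced form.

(-8 + 2u + u²)/(-18 - 3u + 3u²)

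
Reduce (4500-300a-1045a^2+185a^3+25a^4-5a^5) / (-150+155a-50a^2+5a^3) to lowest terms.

Apply the Euclidean algorithm:
  -5a^5+25a^4+185a^3-1045a^2-300a+4500 = (-a^2-5a+18)(5a^3-50a^2+155a-150) + (480a^2-3840a+7200)
  5a^3-50a^2+155a-150 = ((1/96)a-1/48)(480a^2-3840a+7200) + (0)
Last nonzero remainder: 480a^2-3840a+7200. Dividing through by 480 gives the monic gcd a^2-8a+15.
Cancel a^2-8a+15 from numerator and denominator to get the reduced form.

(60+28a-3a^2-a^3)/(-2+a)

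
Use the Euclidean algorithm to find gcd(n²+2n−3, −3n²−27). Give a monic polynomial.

By polynomial division,
  n²+2n−3 = (−1/3)(−3n²−27) + (2n−12)
  −3n²−27 = (−(3/2)n−9)(2n−12) + (−135)
  2n−12 = (−(2/135)n+4/45)(−135) + (0)
The last nonzero remainder is the constant −135, so the polynomials are coprime and gcd = 1.

1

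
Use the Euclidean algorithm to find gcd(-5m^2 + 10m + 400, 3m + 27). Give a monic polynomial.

Repeated division with remainder:
  -5m^2 + 10m + 400 = (-(5/3)m + 55/3)(3m + 27) + (-95)
  3m + 27 = (-(3/95)m - 27/95)(-95) + (0)
The last nonzero remainder is the constant -95, so the polynomials are coprime and gcd = 1.

1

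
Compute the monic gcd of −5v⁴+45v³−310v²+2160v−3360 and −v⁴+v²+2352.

v³−7v²+48v−336

By polynomial division,
  −5v⁴+45v³−310v²+2160v−3360 = (5)(−v⁴+v²+2352) + (45v³−315v²+2160v−15120)
  −v⁴+v²+2352 = (−(1/45)v−7/45)(45v³−315v²+2160v−15120) + (0)
Last nonzero remainder: 45v³−315v²+2160v−15120. Dividing through by 45 gives the monic gcd v³−7v²+48v−336.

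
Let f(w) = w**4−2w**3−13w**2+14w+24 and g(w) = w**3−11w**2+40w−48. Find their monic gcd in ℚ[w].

Repeated division with remainder:
  w**4−2w**3−13w**2+14w+24 = (w+9)(w**3−11w**2+40w−48) + (46w**2−298w+456)
  w**3−11w**2+40w−48 = ((1/46)w−52/529)(46w**2−298w+456) + ((420/529)w−1680/529)
  46w**2−298w+456 = ((12167/210)w−10051/70)((420/529)w−1680/529) + (0)
Last nonzero remainder: (420/529)w−1680/529. Dividing through by 420/529 gives the monic gcd w−4.

w−4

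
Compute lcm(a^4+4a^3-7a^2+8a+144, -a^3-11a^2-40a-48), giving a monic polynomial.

a^5+7a^4+5a^3-13a^2+168a+432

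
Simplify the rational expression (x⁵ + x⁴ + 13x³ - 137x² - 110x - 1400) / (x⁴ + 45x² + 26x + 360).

(x³ + 3x - 140)/(x² - x + 36)

Apply the Euclidean algorithm:
  x⁵ + x⁴ + 13x³ - 137x² - 110x - 1400 = (x + 1)(x⁴ + 45x² + 26x + 360) + (-32x³ - 208x² - 496x - 1760)
  x⁴ + 45x² + 26x + 360 = (-(1/32)x + 13/64)(-32x³ - 208x² - 496x - 1760) + ((287/4)x² + (287/4)x + 1435/2)
  -32x³ - 208x² - 496x - 1760 = (-(128/287)x - 704/287)((287/4)x² + (287/4)x + 1435/2) + (0)
Last nonzero remainder: (287/4)x² + (287/4)x + 1435/2. Dividing through by 287/4 gives the monic gcd x² + x + 10.
Cancel x² + x + 10 from numerator and denominator to get the reduced form.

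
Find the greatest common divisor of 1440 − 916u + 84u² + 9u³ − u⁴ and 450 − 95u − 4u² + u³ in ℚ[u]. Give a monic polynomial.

−90 + u + u²

Euclidean algorithm in ℚ[u]:
  −u⁴ + 9u³ + 84u² − 916u + 1440 = (−u + 5)(u³ − 4u² − 95u + 450) + (9u² + 9u − 810)
  u³ − 4u² − 95u + 450 = ((1/9)u − 5/9)(9u² + 9u − 810) + (0)
Last nonzero remainder: 9u² + 9u − 810. Dividing through by 9 gives the monic gcd u² + u − 90.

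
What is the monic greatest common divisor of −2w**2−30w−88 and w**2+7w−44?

w+11

Apply the Euclidean algorithm:
  −2w**2−30w−88 = (−2)(w**2+7w−44) + (−16w−176)
  w**2+7w−44 = (−(1/16)w+1/4)(−16w−176) + (0)
Last nonzero remainder: −16w−176. Dividing through by −16 gives the monic gcd w+11.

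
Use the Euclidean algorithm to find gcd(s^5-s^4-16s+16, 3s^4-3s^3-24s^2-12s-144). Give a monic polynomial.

s^2+4

Euclidean algorithm in ℚ[s]:
  s^5-s^4-16s+16 = ((1/3)s)(3s^4-3s^3-24s^2-12s-144) + (8s^3+4s^2+32s+16)
  3s^4-3s^3-24s^2-12s-144 = ((3/8)s-9/16)(8s^3+4s^2+32s+16) + (-(135/4)s^2-135)
  8s^3+4s^2+32s+16 = (-(32/135)s-16/135)(-(135/4)s^2-135) + (0)
Last nonzero remainder: -(135/4)s^2-135. Dividing through by -135/4 gives the monic gcd s^2+4.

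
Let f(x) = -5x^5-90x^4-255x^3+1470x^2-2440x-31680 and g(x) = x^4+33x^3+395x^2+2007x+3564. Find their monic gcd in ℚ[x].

Apply the Euclidean algorithm:
  -5x^5-90x^4-255x^3+1470x^2-2440x-31680 = (-5x+75)(x^4+33x^3+395x^2+2007x+3564) + (-755x^3-18120x^2-135145x-298980)
  x^4+33x^3+395x^2+2007x+3564 = (-(1/755)x-9/755)(-755x^3-18120x^2-135145x-298980) + (0)
Last nonzero remainder: -755x^3-18120x^2-135145x-298980. Dividing through by -755 gives the monic gcd x^3+24x^2+179x+396.

x^3+24x^2+179x+396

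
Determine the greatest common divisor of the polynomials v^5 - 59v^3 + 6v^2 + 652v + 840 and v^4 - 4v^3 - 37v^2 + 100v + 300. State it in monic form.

Euclidean algorithm in ℚ[v]:
  v^5 - 59v^3 + 6v^2 + 652v + 840 = (v + 4)(v^4 - 4v^3 - 37v^2 + 100v + 300) + (-6v^3 + 54v^2 - 48v - 360)
  v^4 - 4v^3 - 37v^2 + 100v + 300 = (-(1/6)v - 5/6)(-6v^3 + 54v^2 - 48v - 360) + (0)
Last nonzero remainder: -6v^3 + 54v^2 - 48v - 360. Dividing through by -6 gives the monic gcd v^3 - 9v^2 + 8v + 60.

v^3 - 9v^2 + 8v + 60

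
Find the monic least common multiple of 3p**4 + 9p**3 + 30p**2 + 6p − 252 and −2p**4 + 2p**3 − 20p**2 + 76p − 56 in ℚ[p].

p**5 + 2p**4 + 7p**3 − 8p**2 − 86p + 84

Repeated division with remainder:
  3p**4 + 9p**3 + 30p**2 + 6p − 252 = (−3/2)(−2p**4 + 2p**3 − 20p**2 + 76p − 56) + (12p**3 + 120p − 336)
  −2p**4 + 2p**3 − 20p**2 + 76p − 56 = (−(1/6)p + 1/6)(12p**3 + 120p − 336) + (0)
Last nonzero remainder: 12p**3 + 120p − 336. Dividing through by 12 gives the monic gcd p**3 + 10p − 28.
Then lcm(f, g) = f·g / gcd(f, g); expanding and making the result monic gives the answer.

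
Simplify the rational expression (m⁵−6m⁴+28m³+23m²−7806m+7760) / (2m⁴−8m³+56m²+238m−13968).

(m²−11m+10)/(2m−18)

Euclidean algorithm in ℚ[m]:
  m⁵−6m⁴+28m³+23m²−7806m+7760 = ((1/2)m−1)(2m⁴−8m³+56m²+238m−13968) + (−8m³−40m²−584m−6208)
  2m⁴−8m³+56m²+238m−13968 = (−(1/4)m+9/4)(−8m³−40m²−584m−6208) + (0)
Last nonzero remainder: −8m³−40m²−584m−6208. Dividing through by −8 gives the monic gcd m³+5m²+73m+776.
Cancel m³+5m²+73m+776 from numerator and denominator to get the reduced form.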